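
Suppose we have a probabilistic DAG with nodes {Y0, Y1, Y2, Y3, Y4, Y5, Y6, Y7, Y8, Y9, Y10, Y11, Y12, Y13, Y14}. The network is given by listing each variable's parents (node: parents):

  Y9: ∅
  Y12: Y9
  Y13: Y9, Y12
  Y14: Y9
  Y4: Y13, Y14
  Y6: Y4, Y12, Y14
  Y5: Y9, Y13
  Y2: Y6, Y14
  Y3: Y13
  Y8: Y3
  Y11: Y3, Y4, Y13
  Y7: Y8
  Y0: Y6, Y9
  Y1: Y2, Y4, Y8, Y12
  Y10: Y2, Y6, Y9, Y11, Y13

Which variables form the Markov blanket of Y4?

By definition, MB(Y4) is built from Y4's parents, Y4's children, and the co-parents of Y4.
Parents of Y4: Y13, Y14.
Y4's children: Y1, Y6, Y11.
For each child, the remaining parents (spouses of Y4):
  parents(Y6) \ {Y4} = {Y12, Y14}.
  Y11's other parents are Y3, Y13.
  parents(Y1) \ {Y4} = {Y2, Y8, Y12}.
MB(Y4) = {Y1, Y2, Y3, Y6, Y8, Y11, Y12, Y13, Y14}.

{Y1, Y2, Y3, Y6, Y8, Y11, Y12, Y13, Y14}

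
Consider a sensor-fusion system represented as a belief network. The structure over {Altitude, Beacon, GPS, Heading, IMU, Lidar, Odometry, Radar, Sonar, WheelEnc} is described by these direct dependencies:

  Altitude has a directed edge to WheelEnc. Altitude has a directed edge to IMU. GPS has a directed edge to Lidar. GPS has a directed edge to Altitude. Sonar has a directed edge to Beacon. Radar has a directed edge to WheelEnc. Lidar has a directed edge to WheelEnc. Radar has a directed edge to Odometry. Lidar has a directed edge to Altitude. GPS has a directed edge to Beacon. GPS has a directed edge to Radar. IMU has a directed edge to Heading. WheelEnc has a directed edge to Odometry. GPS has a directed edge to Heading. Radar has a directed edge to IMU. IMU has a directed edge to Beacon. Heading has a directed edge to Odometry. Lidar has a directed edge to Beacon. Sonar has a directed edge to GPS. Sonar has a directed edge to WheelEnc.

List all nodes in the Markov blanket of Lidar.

Recall MB(v) = parents ∪ children ∪ spouses, where spouses are the other parents of v's children.
Pa(Lidar) = {GPS}.
Children of Lidar: Altitude, Beacon, WheelEnc.
Co-parents of Lidar (other parents of its children):
  Altitude: GPS
  WheelEnc: Altitude, Radar, Sonar
  Beacon: GPS, IMU, Sonar
MB(Lidar) = {Altitude, Beacon, GPS, IMU, Radar, Sonar, WheelEnc}.

{Altitude, Beacon, GPS, IMU, Radar, Sonar, WheelEnc}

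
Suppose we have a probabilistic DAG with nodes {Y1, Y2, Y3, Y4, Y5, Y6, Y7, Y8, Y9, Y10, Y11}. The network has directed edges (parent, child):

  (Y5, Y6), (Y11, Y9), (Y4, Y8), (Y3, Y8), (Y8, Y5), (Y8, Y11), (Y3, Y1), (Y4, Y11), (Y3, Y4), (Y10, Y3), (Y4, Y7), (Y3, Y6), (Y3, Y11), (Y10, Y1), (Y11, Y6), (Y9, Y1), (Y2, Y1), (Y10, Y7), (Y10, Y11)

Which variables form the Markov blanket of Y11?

A node's Markov blanket = Pa ∪ Ch ∪ (parents of Ch other than the node itself).
Pa(Y11) = {Y3, Y4, Y8, Y10}.
Y11 has children Y6, Y9.
Parents of each child, excluding Y11:
  Y9 has no other parent.
  parents(Y6) \ {Y11} = {Y3, Y5}.
Taking the union gives {Y3, Y4, Y5, Y6, Y8, Y9, Y10}.

{Y3, Y4, Y5, Y6, Y8, Y9, Y10}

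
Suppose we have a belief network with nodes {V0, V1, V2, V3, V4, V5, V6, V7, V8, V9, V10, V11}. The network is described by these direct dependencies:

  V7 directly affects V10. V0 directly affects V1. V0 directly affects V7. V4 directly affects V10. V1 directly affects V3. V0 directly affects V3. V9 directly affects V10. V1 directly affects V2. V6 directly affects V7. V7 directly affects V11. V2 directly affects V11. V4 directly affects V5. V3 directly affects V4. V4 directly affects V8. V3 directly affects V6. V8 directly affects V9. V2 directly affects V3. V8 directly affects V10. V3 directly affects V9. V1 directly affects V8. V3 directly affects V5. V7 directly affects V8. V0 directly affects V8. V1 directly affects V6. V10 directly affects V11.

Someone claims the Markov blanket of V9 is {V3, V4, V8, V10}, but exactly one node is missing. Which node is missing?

V9 has parents V3, V8.
Children of V9: V10.
Co-parents of V9 (other parents of its children):
  V10 also has parents V4, V7, V8.
MB(V9) = {V3, V4, V7, V8, V10}.
Comparing with the claimed set, V7 is missing.

V7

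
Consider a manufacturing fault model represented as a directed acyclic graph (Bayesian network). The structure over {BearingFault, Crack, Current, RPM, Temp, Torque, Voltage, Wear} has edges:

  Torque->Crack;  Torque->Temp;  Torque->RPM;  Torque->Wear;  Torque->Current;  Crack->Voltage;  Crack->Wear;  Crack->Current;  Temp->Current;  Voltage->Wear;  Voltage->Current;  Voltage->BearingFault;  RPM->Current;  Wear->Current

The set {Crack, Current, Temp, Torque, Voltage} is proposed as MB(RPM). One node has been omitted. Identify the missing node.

Wear

Children of RPM: Current.
Pa(RPM) = {Torque}.
Co-parents of RPM (other parents of its children):
  Current's other parents are Crack, Temp, Torque, Voltage, Wear.
MB(RPM) = {Crack, Current, Temp, Torque, Voltage, Wear}.
Comparing with the claimed set, Wear is missing.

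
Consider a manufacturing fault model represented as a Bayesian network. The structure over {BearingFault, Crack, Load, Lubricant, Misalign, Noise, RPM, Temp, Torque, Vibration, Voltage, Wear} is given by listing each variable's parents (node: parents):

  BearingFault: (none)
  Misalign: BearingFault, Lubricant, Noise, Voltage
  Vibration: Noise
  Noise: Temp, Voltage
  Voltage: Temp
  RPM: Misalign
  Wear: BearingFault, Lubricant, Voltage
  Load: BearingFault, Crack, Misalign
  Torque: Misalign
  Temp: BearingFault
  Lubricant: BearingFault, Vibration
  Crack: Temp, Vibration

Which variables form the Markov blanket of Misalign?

Pa(Misalign) = {BearingFault, Lubricant, Noise, Voltage}.
Children of Misalign: Load, RPM, Torque.
Co-parents of Misalign (other parents of its children):
  Torque: no additional parents.
  RPM has no other parent.
  Load also has parents BearingFault, Crack.
So the Markov blanket of Misalign is {BearingFault, Crack, Load, Lubricant, Noise, RPM, Torque, Voltage}.

{BearingFault, Crack, Load, Lubricant, Noise, RPM, Torque, Voltage}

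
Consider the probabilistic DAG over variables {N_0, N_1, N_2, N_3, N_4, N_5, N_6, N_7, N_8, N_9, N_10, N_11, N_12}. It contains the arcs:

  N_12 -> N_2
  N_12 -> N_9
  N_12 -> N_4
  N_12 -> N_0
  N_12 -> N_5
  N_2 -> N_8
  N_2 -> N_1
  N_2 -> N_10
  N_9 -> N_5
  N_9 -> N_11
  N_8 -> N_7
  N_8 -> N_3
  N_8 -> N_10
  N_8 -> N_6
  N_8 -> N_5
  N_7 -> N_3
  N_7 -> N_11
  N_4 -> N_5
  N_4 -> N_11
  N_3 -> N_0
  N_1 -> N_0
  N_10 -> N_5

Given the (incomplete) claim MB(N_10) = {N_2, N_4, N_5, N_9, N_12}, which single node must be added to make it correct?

N_8

N_10 has parents N_2, N_8.
Children of N_10: N_5.
Other parents of N_10's children:
  N_5: N_4, N_8, N_9, N_12
MB(N_10) = {N_2, N_4, N_5, N_8, N_9, N_12}.
Comparing with the claimed set, N_8 is missing.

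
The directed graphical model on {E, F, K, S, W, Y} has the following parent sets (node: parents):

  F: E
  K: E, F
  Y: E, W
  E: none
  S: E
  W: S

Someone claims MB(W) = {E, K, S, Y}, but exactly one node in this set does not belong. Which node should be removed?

K

By definition, MB(W) is built from W's parents, W's children, and the co-parents of W.
Parents of W: S.
Children of W: Y.
Co-parents of W (other parents of its children):
  Y: E
MB(W) = {E, S, Y}.
K is neither a parent, child, nor co-parent of W, so it does not belong.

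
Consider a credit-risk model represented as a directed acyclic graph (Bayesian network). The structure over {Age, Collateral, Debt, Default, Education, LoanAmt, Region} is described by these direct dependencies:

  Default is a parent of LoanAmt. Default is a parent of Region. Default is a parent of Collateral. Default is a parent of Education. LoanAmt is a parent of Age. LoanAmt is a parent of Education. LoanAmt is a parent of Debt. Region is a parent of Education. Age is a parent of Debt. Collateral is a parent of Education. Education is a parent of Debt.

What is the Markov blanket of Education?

{Age, Collateral, Debt, Default, LoanAmt, Region}

Education has parents Collateral, Default, LoanAmt, Region.
Education has child Debt.
For each child, the remaining parents (spouses of Education):
  Debt: Age, LoanAmt
Taking the union gives {Age, Collateral, Debt, Default, LoanAmt, Region}.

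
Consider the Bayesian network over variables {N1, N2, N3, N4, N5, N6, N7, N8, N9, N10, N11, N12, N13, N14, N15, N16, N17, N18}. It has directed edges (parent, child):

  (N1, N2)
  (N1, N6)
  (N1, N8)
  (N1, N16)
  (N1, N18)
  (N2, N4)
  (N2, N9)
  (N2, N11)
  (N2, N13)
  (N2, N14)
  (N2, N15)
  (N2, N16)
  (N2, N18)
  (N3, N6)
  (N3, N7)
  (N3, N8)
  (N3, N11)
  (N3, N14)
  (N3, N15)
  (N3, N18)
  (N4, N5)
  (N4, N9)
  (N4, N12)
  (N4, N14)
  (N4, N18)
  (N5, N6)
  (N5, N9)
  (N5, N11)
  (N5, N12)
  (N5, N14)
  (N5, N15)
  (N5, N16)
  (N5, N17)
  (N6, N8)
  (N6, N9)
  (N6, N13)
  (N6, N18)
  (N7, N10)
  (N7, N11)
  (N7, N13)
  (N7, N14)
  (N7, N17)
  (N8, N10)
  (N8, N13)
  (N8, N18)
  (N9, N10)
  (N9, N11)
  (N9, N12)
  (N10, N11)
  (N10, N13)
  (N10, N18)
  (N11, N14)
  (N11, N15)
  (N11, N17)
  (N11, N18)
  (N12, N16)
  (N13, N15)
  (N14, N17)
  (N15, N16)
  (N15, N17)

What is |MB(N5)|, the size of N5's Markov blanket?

Ch(N5) = {N6, N9, N11, N12, N14, N15, N16, N17}.
N5's parents: N4.
Other parents of N5's children:
  N6's other parents are N1, N3.
  N9's other parents are N2, N4, N6.
  parents(N11) \ {N5} = {N2, N3, N7, N9, N10}.
  parents(N12) \ {N5} = {N4, N9}.
  N14 also has parents N2, N3, N4, N7, N11.
  parents(N15) \ {N5} = {N2, N3, N11, N13}.
  N16's other parents are N1, N2, N12, N15.
  parents(N17) \ {N5} = {N7, N11, N14, N15}.
MB(N5) = {N1, N2, N3, N4, N6, N7, N9, N10, N11, N12, N13, N14, N15, N16, N17}, which has 15 nodes.

15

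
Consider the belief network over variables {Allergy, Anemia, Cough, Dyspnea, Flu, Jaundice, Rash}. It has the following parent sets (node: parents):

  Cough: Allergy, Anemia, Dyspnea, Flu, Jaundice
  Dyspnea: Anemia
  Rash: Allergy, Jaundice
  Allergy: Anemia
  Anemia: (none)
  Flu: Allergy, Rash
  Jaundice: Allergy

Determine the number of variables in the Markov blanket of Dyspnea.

Dyspnea has parent Anemia.
Dyspnea has child Cough.
Parents of each child, excluding Dyspnea:
  Cough: Allergy, Anemia, Flu, Jaundice
MB(Dyspnea) = {Allergy, Anemia, Cough, Flu, Jaundice}, which has 5 nodes.

5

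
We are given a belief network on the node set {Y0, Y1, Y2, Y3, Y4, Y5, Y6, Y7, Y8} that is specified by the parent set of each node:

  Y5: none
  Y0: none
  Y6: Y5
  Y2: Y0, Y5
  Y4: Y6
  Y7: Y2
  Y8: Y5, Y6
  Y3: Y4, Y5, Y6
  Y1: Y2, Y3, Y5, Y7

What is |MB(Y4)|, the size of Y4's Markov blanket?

Y4 has parent Y6.
Ch(Y4) = {Y3}.
For each child, the remaining parents (spouses of Y4):
  parents(Y3) \ {Y4} = {Y5, Y6}.
MB(Y4) = {Y3, Y5, Y6}, which has 3 nodes.

3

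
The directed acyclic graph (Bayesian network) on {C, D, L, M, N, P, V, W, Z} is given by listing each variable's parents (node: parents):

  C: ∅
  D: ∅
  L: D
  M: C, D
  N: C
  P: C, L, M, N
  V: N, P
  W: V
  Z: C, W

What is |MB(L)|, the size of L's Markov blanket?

5

Recall MB(v) = parents ∪ children ∪ spouses, where spouses are the other parents of v's children.
Pa(L) = {D}.
Children of L: P.
Other parents of L's children:
  P: C, M, N
MB(L) = {C, D, M, N, P}, which has 5 nodes.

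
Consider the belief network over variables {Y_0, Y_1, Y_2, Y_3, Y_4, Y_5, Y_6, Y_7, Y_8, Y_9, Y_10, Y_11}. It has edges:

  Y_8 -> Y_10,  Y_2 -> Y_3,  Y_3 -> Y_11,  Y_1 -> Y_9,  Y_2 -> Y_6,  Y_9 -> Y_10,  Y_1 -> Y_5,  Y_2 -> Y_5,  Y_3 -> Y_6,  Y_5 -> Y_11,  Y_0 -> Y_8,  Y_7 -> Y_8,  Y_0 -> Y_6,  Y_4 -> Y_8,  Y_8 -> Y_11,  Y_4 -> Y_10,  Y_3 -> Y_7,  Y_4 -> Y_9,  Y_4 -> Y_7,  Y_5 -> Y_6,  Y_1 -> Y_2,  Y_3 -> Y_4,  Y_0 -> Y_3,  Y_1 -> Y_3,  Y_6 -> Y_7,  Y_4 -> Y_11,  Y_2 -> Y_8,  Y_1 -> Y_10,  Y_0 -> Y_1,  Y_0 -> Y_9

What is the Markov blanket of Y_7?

Y_7 has parents Y_3, Y_4, Y_6.
Ch(Y_7) = {Y_8}.
For each child, the remaining parents (spouses of Y_7):
  Y_8: Y_0, Y_2, Y_4
So the Markov blanket of Y_7 is {Y_0, Y_2, Y_3, Y_4, Y_6, Y_8}.

{Y_0, Y_2, Y_3, Y_4, Y_6, Y_8}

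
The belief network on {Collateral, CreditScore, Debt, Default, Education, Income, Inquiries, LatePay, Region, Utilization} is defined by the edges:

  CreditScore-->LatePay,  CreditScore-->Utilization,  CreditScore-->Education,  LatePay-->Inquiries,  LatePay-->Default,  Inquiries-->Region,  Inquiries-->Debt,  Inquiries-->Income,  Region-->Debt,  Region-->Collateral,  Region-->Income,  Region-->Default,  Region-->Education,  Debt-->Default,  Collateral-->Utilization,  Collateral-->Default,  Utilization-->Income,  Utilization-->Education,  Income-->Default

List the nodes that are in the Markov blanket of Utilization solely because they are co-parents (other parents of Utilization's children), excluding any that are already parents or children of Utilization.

Children of Utilization: Education, Income.
  parents(Income) \ {Utilization} = {Inquiries, Region}.
  parents(Education) \ {Utilization} = {CreditScore, Region}.
Excluding nodes already adjacent to Utilization (Collateral, CreditScore, Education, Income), the co-parent-only contribution is {Inquiries, Region}.

{Inquiries, Region}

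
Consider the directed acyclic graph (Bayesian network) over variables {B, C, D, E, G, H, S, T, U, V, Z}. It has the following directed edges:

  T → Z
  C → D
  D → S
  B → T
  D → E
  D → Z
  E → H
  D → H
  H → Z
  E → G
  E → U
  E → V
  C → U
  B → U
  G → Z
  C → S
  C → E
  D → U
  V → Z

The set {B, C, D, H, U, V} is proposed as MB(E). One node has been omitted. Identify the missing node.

Pa(E) = {C, D}.
E's children: G, H, U, V.
For each child, the remaining parents (spouses of E):
  G has no other parent.
  parents(H) \ {E} = {D}.
  U also has parents B, C, D.
  V: no additional parents.
MB(E) = {B, C, D, G, H, U, V}.
Comparing with the claimed set, G is missing.

G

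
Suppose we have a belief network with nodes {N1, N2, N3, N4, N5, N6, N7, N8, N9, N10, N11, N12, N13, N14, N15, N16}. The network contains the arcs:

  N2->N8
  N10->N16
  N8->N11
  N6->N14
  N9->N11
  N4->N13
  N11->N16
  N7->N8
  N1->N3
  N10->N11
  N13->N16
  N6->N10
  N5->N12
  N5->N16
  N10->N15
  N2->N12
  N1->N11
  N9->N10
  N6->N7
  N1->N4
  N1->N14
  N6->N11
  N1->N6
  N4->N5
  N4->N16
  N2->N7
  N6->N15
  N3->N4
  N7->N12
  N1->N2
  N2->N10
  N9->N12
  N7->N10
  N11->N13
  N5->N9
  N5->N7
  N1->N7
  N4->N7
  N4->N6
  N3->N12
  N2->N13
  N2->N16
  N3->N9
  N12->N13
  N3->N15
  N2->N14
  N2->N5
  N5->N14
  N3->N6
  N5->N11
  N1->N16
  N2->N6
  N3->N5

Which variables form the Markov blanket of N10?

{N1, N2, N3, N4, N5, N6, N7, N8, N9, N11, N13, N15, N16}

N10 has children N11, N15, N16.
N10 has parents N2, N6, N7, N9.
Other parents of N10's children:
  N11 also has parents N1, N5, N6, N8, N9.
  N15's other parents are N3, N6.
  parents(N16) \ {N10} = {N1, N2, N4, N5, N11, N13}.
Taking the union gives {N1, N2, N3, N4, N5, N6, N7, N8, N9, N11, N13, N15, N16}.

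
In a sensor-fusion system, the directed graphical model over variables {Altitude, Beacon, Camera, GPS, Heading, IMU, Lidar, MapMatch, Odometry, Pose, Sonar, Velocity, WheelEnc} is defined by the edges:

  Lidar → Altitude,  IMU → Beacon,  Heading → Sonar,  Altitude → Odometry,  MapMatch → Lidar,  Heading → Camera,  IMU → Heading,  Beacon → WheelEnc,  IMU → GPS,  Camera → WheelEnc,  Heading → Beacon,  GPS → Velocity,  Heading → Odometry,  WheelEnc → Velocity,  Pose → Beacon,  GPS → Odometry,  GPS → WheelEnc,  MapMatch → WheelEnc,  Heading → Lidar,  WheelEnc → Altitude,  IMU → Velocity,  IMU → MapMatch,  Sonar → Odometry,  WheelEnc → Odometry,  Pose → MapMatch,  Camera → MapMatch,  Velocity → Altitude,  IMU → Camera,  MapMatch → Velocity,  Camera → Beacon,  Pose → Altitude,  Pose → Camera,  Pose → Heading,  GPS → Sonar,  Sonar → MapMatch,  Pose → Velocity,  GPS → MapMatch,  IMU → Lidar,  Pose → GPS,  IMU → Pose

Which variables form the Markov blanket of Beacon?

{Camera, GPS, Heading, IMU, MapMatch, Pose, WheelEnc}

A node's Markov blanket = Pa ∪ Ch ∪ (parents of Ch other than the node itself).
Beacon has parents Camera, Heading, IMU, Pose.
Beacon's children: WheelEnc.
For each child, the remaining parents (spouses of Beacon):
  WheelEnc: Camera, GPS, MapMatch
So the Markov blanket of Beacon is {Camera, GPS, Heading, IMU, MapMatch, Pose, WheelEnc}.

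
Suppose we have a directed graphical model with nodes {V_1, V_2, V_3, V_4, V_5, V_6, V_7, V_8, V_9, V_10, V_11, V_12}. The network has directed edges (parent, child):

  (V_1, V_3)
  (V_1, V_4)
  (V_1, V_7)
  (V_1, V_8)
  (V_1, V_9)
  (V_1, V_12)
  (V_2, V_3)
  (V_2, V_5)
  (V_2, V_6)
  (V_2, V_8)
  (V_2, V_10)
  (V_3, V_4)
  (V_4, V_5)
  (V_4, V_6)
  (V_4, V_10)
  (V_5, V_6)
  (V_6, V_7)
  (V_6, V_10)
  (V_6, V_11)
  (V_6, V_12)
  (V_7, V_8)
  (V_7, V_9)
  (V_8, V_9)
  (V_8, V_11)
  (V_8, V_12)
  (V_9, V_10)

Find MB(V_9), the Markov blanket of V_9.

Parents of V_9: V_1, V_7, V_8.
Ch(V_9) = {V_10}.
Co-parents of V_9 (other parents of its children):
  V_10: V_2, V_4, V_6
Union: {V_1, V_7, V_8} ∪ {V_10} ∪ {V_2, V_4, V_6} = {V_1, V_2, V_4, V_6, V_7, V_8, V_10}.

{V_1, V_2, V_4, V_6, V_7, V_8, V_10}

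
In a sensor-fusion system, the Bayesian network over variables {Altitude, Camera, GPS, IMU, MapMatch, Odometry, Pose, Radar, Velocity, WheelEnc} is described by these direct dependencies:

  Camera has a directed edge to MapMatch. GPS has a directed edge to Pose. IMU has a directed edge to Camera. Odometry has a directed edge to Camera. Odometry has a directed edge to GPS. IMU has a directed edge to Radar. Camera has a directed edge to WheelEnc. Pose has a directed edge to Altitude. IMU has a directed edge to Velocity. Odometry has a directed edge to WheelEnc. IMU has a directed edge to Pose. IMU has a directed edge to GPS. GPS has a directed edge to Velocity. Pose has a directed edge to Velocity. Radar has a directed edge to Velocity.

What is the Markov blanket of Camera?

The Markov blanket of a node is its parents, its children, and the other parents of its children.
Camera's parents: IMU, Odometry.
Ch(Camera) = {MapMatch, WheelEnc}.
Other parents of Camera's children:
  WheelEnc: Odometry
  MapMatch: —
Union: {IMU, Odometry} ∪ {MapMatch, WheelEnc} ∪ {Odometry} = {IMU, MapMatch, Odometry, WheelEnc}.

{IMU, MapMatch, Odometry, WheelEnc}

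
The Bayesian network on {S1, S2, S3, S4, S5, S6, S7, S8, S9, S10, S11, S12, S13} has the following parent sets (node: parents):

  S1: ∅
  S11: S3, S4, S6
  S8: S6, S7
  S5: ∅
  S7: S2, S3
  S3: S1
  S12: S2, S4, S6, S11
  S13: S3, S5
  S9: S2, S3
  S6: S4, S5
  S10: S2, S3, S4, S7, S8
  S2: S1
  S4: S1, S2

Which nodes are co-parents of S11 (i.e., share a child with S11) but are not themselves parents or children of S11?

Children of S11: S12.
  S12's other parents are S2, S4, S6.
Excluding nodes already adjacent to S11 (S3, S4, S6, S12), the co-parent-only contribution is {S2}.

{S2}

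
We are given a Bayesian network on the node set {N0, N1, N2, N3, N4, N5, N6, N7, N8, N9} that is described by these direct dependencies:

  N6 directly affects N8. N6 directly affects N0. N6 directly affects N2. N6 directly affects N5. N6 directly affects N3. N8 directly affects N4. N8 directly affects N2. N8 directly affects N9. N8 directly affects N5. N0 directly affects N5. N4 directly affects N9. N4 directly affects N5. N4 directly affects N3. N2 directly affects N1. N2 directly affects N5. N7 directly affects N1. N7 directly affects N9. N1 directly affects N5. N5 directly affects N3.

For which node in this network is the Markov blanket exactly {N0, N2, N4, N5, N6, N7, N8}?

The target node must have every member of {N0, N2, N4, N5, N6, N7, N8} as a parent, child, or co-parent, and no others.
Parents of N1: N2, N7; children: N5; co-parents: N0, N2, N4, N6, N8.
These exactly cover the given set, so the node is N1.

N1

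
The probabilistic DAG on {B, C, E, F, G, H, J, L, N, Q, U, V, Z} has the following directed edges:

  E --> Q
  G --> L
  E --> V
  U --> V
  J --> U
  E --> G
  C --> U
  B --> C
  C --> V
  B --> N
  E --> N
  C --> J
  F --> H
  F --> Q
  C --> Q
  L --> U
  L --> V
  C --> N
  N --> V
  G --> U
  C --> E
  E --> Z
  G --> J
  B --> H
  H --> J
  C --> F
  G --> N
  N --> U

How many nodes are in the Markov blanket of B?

B has no parents.
B's children: C, H, N.
Parents of each child, excluding B:
  C: —
  H: F
  N: C, E, G
MB(B) = {C, E, F, G, H, N}, which has 6 nodes.

6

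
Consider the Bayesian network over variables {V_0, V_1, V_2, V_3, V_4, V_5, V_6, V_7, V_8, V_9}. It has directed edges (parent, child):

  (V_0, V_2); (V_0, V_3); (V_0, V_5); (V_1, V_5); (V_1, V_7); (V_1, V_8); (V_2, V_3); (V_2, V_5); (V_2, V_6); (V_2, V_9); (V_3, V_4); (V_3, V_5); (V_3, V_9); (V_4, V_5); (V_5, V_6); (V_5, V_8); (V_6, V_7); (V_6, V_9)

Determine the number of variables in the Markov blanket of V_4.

5

The Markov blanket of a node is its parents, its children, and the other parents of its children.
V_4's children: V_5.
V_4 has parent V_3.
For each child, the remaining parents (spouses of V_4):
  parents(V_5) \ {V_4} = {V_0, V_1, V_2, V_3}.
MB(V_4) = {V_0, V_1, V_2, V_3, V_5}, which has 5 nodes.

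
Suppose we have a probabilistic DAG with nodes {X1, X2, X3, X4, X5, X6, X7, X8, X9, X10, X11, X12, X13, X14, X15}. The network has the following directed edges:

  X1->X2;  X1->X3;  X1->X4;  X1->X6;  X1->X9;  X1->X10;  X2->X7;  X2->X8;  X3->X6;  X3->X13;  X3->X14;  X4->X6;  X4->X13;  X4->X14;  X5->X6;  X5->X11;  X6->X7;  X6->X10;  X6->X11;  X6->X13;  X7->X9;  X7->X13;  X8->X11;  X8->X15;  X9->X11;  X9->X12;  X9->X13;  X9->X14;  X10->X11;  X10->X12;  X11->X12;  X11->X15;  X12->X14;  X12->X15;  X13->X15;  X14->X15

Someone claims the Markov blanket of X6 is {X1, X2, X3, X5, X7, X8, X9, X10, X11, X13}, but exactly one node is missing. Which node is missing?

Recall MB(v) = parents ∪ children ∪ spouses, where spouses are the other parents of v's children.
Parents of X6: X1, X3, X4, X5.
Ch(X6) = {X7, X10, X11, X13}.
Co-parents of X6 (other parents of its children):
  X7's other parent is X2.
  X10 also has parent X1.
  parents(X11) \ {X6} = {X5, X8, X9, X10}.
  X13's other parents are X3, X4, X7, X9.
MB(X6) = {X1, X2, X3, X4, X5, X7, X8, X9, X10, X11, X13}.
Comparing with the claimed set, X4 is missing.

X4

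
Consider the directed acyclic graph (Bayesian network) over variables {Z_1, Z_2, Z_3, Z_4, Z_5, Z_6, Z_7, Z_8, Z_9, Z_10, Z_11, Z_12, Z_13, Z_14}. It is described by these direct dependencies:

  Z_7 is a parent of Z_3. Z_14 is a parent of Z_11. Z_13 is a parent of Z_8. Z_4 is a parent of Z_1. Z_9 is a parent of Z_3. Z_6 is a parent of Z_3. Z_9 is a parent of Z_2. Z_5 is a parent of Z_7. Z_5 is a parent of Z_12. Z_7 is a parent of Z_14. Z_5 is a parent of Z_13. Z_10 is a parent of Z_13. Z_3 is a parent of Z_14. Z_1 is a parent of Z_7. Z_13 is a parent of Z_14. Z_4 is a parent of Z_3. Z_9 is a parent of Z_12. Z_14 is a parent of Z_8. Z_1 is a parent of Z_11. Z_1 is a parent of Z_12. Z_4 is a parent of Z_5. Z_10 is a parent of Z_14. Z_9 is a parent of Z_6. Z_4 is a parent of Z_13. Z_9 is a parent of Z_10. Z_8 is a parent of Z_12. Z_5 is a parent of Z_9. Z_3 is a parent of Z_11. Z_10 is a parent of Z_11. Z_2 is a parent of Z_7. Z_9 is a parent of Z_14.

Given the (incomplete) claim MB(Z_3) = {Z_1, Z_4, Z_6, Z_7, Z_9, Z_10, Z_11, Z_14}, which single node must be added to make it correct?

Z_13

Pa(Z_3) = {Z_4, Z_6, Z_7, Z_9}.
Children of Z_3: Z_11, Z_14.
Parents of each child, excluding Z_3:
  Z_14: Z_7, Z_9, Z_10, Z_13
  Z_11: Z_1, Z_10, Z_14
MB(Z_3) = {Z_1, Z_4, Z_6, Z_7, Z_9, Z_10, Z_11, Z_13, Z_14}.
Comparing with the claimed set, Z_13 is missing.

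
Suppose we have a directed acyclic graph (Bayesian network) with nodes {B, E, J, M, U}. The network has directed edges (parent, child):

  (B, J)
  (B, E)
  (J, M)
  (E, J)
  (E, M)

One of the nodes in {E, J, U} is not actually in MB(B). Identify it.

U

By definition, MB(B) is built from B's parents, B's children, and the co-parents of B.
B has no parents.
B's children: E, J.
Other parents of B's children:
  E has no other parent.
  parents(J) \ {B} = {E}.
MB(B) = {E, J}.
U is neither a parent, child, nor co-parent of B, so it does not belong.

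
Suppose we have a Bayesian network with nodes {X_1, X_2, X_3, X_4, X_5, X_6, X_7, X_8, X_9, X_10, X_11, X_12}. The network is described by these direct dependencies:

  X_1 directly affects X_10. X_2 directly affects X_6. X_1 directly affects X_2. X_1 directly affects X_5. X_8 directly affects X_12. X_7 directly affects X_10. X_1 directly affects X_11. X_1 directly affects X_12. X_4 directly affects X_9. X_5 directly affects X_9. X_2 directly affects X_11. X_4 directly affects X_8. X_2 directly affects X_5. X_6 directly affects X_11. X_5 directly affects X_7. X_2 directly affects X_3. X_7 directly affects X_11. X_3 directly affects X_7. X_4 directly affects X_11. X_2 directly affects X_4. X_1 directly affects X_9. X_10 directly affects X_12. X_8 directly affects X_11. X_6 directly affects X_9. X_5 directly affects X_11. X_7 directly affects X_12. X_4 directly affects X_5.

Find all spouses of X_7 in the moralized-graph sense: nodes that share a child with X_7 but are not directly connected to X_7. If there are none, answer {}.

Children of X_7: X_10, X_11, X_12.
  X_10: X_1
  X_11: X_1, X_2, X_4, X_5, X_6, X_8
  X_12: X_1, X_8, X_10
Excluding nodes already adjacent to X_7 (X_3, X_5, X_10, X_11, X_12), the co-parent-only contribution is {X_1, X_2, X_4, X_6, X_8}.

{X_1, X_2, X_4, X_6, X_8}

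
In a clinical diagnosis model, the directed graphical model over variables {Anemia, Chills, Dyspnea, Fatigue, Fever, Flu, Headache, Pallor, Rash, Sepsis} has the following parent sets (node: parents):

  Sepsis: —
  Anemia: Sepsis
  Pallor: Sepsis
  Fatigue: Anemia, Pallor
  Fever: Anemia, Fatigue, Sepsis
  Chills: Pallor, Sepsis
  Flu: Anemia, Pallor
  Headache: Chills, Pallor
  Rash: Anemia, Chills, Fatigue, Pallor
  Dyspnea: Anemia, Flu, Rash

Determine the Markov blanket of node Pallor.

By definition, MB(Pallor) is built from Pallor's parents, Pallor's children, and the co-parents of Pallor.
Pa(Pallor) = {Sepsis}.
Pallor's children: Chills, Fatigue, Flu, Headache, Rash.
Parents of each child, excluding Pallor:
  Fatigue's other parent is Anemia.
  parents(Chills) \ {Pallor} = {Sepsis}.
  parents(Flu) \ {Pallor} = {Anemia}.
  parents(Headache) \ {Pallor} = {Chills}.
  Rash's other parents are Anemia, Chills, Fatigue.
Union: {Sepsis} ∪ {Chills, Fatigue, Flu, Headache, Rash} ∪ {Anemia, Chills, Fatigue, Sepsis} = {Anemia, Chills, Fatigue, Flu, Headache, Rash, Sepsis}.

{Anemia, Chills, Fatigue, Flu, Headache, Rash, Sepsis}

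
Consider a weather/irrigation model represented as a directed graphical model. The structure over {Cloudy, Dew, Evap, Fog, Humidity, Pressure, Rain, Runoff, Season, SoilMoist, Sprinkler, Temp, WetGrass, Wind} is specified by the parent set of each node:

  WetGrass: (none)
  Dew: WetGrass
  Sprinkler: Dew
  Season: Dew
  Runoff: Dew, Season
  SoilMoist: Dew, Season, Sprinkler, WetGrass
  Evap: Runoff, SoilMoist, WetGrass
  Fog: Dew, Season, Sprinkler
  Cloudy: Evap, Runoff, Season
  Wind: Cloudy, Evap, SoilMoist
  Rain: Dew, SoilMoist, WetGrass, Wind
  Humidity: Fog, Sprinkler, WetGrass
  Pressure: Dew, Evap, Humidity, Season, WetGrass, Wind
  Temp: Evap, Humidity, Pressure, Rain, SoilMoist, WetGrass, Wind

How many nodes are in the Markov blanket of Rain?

8

By definition, MB(Rain) is built from Rain's parents, Rain's children, and the co-parents of Rain.
Parents of Rain: Dew, SoilMoist, WetGrass, Wind.
Children of Rain: Temp.
For each child, the remaining parents (spouses of Rain):
  parents(Temp) \ {Rain} = {Evap, Humidity, Pressure, SoilMoist, WetGrass, Wind}.
MB(Rain) = {Dew, Evap, Humidity, Pressure, SoilMoist, Temp, WetGrass, Wind}, which has 8 nodes.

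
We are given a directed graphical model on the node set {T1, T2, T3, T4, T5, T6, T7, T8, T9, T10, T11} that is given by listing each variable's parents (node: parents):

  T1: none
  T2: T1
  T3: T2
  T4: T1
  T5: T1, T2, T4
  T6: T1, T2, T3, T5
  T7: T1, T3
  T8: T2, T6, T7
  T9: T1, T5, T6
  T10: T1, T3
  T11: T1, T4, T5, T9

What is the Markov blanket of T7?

T7 has parents T1, T3.
T7 has child T8.
Parents of each child, excluding T7:
  parents(T8) \ {T7} = {T2, T6}.
Taking the union gives {T1, T2, T3, T6, T8}.

{T1, T2, T3, T6, T8}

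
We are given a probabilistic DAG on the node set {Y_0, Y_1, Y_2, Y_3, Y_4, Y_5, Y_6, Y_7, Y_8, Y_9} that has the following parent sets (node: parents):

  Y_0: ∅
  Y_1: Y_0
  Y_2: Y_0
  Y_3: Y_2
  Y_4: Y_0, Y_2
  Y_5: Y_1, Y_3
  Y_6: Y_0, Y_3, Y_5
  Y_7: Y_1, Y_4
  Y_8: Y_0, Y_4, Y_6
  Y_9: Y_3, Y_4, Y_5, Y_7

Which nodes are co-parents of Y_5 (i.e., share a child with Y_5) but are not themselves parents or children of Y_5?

Children of Y_5: Y_6, Y_9.
  parents(Y_6) \ {Y_5} = {Y_0, Y_3}.
  Y_9's other parents are Y_3, Y_4, Y_7.
Excluding nodes already adjacent to Y_5 (Y_1, Y_3, Y_6, Y_9), the co-parent-only contribution is {Y_0, Y_4, Y_7}.

{Y_0, Y_4, Y_7}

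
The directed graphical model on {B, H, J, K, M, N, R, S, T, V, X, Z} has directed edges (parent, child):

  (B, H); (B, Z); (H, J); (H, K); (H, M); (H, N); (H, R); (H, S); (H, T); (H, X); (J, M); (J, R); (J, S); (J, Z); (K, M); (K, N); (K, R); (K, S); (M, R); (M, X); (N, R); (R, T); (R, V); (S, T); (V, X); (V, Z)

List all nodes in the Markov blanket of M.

{H, J, K, N, R, V, X}

Parents of M: H, J, K.
M has children R, X.
Parents of each child, excluding M:
  parents(R) \ {M} = {H, J, K, N}.
  parents(X) \ {M} = {H, V}.
So the Markov blanket of M is {H, J, K, N, R, V, X}.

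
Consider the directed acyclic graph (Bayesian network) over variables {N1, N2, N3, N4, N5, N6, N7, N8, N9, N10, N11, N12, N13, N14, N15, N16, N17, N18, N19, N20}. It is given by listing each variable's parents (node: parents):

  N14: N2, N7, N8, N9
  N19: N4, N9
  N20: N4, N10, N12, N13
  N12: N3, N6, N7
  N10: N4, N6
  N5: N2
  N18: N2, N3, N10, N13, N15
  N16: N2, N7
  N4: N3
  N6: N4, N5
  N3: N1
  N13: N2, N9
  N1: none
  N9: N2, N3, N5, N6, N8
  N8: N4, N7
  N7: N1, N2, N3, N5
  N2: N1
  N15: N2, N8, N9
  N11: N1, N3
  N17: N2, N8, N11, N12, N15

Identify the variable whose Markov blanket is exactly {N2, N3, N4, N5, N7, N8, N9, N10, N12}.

N6

The target node must have every member of {N2, N3, N4, N5, N7, N8, N9, N10, N12} as a parent, child, or co-parent, and no others.
Parents of N6: N4, N5; children: N9, N10, N12; co-parents: N2, N3, N4, N5, N7, N8.
These exactly cover the given set, so the node is N6.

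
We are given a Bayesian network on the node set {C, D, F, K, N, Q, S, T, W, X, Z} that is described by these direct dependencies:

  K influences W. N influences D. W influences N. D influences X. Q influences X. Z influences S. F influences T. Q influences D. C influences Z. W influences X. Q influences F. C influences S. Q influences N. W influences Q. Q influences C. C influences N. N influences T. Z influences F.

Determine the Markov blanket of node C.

The Markov blanket of a node is its parents, its children, and the other parents of its children.
Pa(C) = {Q}.
C's children: N, S, Z.
Other parents of C's children:
  Z: —
  S: Z
  N: Q, W
MB(C) = {N, Q, S, W, Z}.

{N, Q, S, W, Z}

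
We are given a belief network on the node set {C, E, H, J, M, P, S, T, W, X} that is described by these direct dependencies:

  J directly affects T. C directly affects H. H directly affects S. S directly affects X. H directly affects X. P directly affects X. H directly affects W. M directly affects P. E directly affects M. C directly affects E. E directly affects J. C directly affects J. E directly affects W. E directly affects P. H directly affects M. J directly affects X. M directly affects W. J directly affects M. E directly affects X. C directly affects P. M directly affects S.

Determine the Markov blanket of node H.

By definition, MB(H) is built from H's parents, H's children, and the co-parents of H.
H's parents: C.
Children of H: M, S, W, X.
Parents of each child, excluding H:
  M also has parents E, J.
  S also has parent M.
  W's other parents are E, M.
  X's other parents are E, J, P, S.
MB(H) = {C, E, J, M, P, S, W, X}.

{C, E, J, M, P, S, W, X}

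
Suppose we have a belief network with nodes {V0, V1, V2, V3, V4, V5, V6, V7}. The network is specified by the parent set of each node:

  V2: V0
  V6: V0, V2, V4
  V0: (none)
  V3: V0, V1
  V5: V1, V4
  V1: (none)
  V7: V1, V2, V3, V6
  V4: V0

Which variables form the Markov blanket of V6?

Ch(V6) = {V7}.
Pa(V6) = {V0, V2, V4}.
For each child, the remaining parents (spouses of V6):
  V7: V1, V2, V3
Taking the union gives {V0, V1, V2, V3, V4, V7}.

{V0, V1, V2, V3, V4, V7}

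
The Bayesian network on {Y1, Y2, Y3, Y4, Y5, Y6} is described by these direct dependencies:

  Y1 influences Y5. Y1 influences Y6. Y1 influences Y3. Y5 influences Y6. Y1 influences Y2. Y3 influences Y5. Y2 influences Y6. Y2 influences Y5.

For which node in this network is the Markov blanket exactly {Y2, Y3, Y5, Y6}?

The target node must have every member of {Y2, Y3, Y5, Y6} as a parent, child, or co-parent, and no others.
Parents of Y1: none; children: Y2, Y3, Y5, Y6; co-parents: Y2, Y3, Y5.
These exactly cover the given set, so the node is Y1.

Y1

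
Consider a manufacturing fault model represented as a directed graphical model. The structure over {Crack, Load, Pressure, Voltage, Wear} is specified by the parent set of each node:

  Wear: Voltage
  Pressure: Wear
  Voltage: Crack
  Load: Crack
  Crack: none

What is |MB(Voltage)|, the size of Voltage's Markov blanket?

2

Voltage has parent Crack.
Children of Voltage: Wear.
Parents of each child, excluding Voltage:
  Wear has no other parent.
MB(Voltage) = {Crack, Wear}, which has 2 nodes.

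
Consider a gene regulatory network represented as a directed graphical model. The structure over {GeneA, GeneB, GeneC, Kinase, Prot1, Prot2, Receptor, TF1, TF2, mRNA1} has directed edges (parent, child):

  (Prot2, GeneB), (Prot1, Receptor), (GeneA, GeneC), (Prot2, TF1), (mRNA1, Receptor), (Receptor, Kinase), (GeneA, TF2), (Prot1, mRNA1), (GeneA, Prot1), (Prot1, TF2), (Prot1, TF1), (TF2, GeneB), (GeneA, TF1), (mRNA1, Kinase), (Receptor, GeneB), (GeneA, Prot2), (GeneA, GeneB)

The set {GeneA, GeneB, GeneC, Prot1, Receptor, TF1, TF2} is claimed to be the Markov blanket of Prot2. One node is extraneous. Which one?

By definition, MB(Prot2) is built from Prot2's parents, Prot2's children, and the co-parents of Prot2.
Prot2 has children GeneB, TF1.
Prot2 has parent GeneA.
Co-parents of Prot2 (other parents of its children):
  TF1's other parents are GeneA, Prot1.
  parents(GeneB) \ {Prot2} = {GeneA, Receptor, TF2}.
MB(Prot2) = {GeneA, GeneB, Prot1, Receptor, TF1, TF2}.
GeneC is neither a parent, child, nor co-parent of Prot2, so it does not belong.

GeneC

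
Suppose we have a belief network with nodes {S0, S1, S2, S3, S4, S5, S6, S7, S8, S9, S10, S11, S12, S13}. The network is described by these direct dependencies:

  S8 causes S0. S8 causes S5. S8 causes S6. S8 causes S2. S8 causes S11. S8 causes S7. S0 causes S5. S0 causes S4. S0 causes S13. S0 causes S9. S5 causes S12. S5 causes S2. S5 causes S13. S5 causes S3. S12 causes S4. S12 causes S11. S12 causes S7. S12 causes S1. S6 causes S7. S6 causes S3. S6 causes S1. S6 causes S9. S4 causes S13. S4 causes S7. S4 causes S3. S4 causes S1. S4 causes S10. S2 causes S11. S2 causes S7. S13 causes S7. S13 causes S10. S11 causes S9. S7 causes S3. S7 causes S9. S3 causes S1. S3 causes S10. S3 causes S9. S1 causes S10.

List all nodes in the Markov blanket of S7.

By definition, MB(S7) is built from S7's parents, S7's children, and the co-parents of S7.
Pa(S7) = {S2, S4, S6, S8, S12, S13}.
S7 has children S3, S9.
Other parents of S7's children:
  S3's other parents are S4, S5, S6.
  parents(S9) \ {S7} = {S0, S3, S6, S11}.
MB(S7) = {S0, S2, S3, S4, S5, S6, S8, S9, S11, S12, S13}.

{S0, S2, S3, S4, S5, S6, S8, S9, S11, S12, S13}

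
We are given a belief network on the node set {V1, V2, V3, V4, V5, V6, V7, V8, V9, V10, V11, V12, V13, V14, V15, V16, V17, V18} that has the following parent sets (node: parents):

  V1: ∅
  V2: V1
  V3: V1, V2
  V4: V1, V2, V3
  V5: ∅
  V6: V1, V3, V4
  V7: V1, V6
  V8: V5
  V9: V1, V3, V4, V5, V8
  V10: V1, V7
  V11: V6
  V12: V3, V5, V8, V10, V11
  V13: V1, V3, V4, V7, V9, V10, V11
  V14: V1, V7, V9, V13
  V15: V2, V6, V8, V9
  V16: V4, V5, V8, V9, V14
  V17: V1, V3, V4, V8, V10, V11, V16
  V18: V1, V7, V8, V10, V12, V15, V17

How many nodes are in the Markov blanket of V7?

By definition, MB(V7) is built from V7's parents, V7's children, and the co-parents of V7.
V7's children: V10, V13, V14, V18.
V7 has parents V1, V6.
Co-parents of V7 (other parents of its children):
  V10's other parent is V1.
  V13's other parents are V1, V3, V4, V9, V10, V11.
  V14's other parents are V1, V9, V13.
  parents(V18) \ {V7} = {V1, V8, V10, V12, V15, V17}.
MB(V7) = {V1, V3, V4, V6, V8, V9, V10, V11, V12, V13, V14, V15, V17, V18}, which has 14 nodes.

14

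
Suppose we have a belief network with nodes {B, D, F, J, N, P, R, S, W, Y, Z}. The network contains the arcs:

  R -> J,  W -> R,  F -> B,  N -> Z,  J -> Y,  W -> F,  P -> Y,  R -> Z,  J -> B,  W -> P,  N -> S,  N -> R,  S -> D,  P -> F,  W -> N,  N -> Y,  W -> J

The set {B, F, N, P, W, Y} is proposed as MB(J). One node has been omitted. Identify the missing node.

R

By definition, MB(J) is built from J's parents, J's children, and the co-parents of J.
Ch(J) = {B, Y}.
J has parents R, W.
Parents of each child, excluding J:
  Y: N, P
  B: F
MB(J) = {B, F, N, P, R, W, Y}.
Comparing with the claimed set, R is missing.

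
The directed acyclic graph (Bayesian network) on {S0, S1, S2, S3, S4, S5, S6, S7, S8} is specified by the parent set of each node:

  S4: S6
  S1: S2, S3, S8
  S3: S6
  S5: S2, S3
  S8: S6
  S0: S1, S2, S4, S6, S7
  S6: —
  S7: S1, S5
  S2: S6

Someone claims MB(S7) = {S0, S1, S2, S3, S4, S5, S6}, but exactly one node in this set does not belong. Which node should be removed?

S7 has parents S1, S5.
Ch(S7) = {S0}.
Co-parents of S7 (other parents of its children):
  S0's other parents are S1, S2, S4, S6.
MB(S7) = {S0, S1, S2, S4, S5, S6}.
S3 is neither a parent, child, nor co-parent of S7, so it does not belong.

S3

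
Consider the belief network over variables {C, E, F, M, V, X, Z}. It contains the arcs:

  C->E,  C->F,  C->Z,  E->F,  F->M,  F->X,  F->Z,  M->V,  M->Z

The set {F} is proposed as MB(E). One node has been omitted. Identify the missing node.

C

E's parents: C.
Children of E: F.
For each child, the remaining parents (spouses of E):
  F's other parent is C.
MB(E) = {C, F}.
Comparing with the claimed set, C is missing.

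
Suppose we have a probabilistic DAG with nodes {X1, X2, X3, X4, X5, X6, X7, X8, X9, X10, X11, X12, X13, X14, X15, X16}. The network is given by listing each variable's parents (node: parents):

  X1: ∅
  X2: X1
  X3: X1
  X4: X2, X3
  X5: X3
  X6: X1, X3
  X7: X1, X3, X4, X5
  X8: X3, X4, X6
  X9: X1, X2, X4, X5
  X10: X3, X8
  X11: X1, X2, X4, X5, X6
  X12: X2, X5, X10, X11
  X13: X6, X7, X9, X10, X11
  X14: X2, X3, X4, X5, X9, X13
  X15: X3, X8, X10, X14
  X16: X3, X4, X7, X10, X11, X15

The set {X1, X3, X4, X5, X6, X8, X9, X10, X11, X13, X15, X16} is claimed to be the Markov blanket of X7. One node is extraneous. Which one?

X8

Recall MB(v) = parents ∪ children ∪ spouses, where spouses are the other parents of v's children.
X7 has parents X1, X3, X4, X5.
X7's children: X13, X16.
Co-parents of X7 (other parents of its children):
  X13: X6, X9, X10, X11
  X16: X3, X4, X10, X11, X15
MB(X7) = {X1, X3, X4, X5, X6, X9, X10, X11, X13, X15, X16}.
X8 is neither a parent, child, nor co-parent of X7, so it does not belong.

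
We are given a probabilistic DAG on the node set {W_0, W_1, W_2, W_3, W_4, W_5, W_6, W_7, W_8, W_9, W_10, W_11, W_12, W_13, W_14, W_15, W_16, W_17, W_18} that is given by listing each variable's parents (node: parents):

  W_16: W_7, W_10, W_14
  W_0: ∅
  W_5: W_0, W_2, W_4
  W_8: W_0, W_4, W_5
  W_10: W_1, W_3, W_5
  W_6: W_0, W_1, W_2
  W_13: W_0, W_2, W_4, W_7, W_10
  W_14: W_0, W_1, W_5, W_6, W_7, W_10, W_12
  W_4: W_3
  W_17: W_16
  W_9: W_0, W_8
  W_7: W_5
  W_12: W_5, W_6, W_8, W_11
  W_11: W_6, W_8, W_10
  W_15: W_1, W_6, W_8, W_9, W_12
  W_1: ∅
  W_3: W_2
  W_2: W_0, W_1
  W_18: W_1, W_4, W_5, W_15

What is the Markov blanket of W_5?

By definition, MB(W_5) is built from W_5's parents, W_5's children, and the co-parents of W_5.
W_5 has parents W_0, W_2, W_4.
Ch(W_5) = {W_7, W_8, W_10, W_12, W_14, W_18}.
Parents of each child, excluding W_5:
  W_7: no additional parents.
  W_8 also has parents W_0, W_4.
  W_10's other parents are W_1, W_3.
  W_12's other parents are W_6, W_8, W_11.
  W_14's other parents are W_0, W_1, W_6, W_7, W_10, W_12.
  W_18's other parents are W_1, W_4, W_15.
Taking the union gives {W_0, W_1, W_2, W_3, W_4, W_6, W_7, W_8, W_10, W_11, W_12, W_14, W_15, W_18}.

{W_0, W_1, W_2, W_3, W_4, W_6, W_7, W_8, W_10, W_11, W_12, W_14, W_15, W_18}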